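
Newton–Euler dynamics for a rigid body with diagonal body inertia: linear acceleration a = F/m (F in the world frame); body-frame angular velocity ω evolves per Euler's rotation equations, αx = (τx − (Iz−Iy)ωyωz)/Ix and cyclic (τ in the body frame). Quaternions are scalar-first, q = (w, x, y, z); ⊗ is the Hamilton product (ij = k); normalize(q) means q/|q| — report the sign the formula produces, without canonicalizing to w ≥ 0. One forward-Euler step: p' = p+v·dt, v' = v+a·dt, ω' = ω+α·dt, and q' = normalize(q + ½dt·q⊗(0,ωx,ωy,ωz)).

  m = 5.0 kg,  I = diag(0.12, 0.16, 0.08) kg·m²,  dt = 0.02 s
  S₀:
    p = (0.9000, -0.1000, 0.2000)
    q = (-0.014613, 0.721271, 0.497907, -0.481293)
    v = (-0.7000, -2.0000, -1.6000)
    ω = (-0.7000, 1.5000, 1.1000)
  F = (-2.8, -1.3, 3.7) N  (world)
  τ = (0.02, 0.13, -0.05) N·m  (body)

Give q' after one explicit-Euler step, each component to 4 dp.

q' = (-0.0117, 0.7339, 0.4930, -0.4671)

q⊗(0,ω) = (0.2874515, 1.2798663, -0.4784125, 1.4143671)
updated quaternion q' = (-0.0117, 0.7339, 0.4930, -0.4671)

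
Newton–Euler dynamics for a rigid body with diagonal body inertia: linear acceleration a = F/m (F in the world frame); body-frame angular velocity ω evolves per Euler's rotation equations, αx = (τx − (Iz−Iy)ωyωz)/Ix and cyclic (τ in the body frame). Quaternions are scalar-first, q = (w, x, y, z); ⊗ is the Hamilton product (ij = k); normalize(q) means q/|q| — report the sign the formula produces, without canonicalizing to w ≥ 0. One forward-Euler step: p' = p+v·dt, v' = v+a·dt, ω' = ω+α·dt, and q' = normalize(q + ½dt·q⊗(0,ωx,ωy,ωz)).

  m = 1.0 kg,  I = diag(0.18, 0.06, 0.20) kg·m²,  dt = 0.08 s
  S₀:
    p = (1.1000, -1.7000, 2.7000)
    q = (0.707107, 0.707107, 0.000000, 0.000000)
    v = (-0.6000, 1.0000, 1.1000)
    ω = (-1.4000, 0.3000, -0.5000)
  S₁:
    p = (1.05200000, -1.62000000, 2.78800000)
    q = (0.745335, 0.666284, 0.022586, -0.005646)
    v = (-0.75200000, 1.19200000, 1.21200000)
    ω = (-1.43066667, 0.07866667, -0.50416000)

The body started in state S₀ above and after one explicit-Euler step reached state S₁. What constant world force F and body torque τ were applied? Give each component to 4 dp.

ω₁ − ω₀ = (-0.03066667, -0.22133333, -0.00416000)
ω₀×(Iω₀) = (-0.0210, -0.0140, 0.0504)
τ = I·(Δω/dt) + ω₀×(Iω₀) = (-0.0900, -0.1800, 0.0400)
v₁ − v₀ = (-0.15200000, 0.19200000, 0.11200000)
applied force F = (-1.9000, 2.4000, 1.4000)

F = (-1.9000, 2.4000, 1.4000)
τ = (-0.0900, -0.1800, 0.0400)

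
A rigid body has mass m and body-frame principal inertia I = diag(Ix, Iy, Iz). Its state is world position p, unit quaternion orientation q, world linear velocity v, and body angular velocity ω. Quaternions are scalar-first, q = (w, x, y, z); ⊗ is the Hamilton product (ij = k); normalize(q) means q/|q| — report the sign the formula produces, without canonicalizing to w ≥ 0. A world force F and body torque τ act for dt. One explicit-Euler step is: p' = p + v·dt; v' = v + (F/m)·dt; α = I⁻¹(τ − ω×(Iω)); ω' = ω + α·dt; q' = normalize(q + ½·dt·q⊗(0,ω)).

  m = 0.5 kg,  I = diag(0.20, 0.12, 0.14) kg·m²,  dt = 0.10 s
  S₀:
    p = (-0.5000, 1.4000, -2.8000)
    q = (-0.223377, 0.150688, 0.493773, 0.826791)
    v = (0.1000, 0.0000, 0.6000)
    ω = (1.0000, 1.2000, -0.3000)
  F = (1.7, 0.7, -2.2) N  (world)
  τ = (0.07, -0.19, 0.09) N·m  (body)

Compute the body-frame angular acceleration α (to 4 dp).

ω×(Iω) gyroscopic = (-0.0072, -0.0180, -0.0960)
angular accel α = (0.3860, -1.4333, 1.3286)

α = (0.3860, -1.4333, 1.3286)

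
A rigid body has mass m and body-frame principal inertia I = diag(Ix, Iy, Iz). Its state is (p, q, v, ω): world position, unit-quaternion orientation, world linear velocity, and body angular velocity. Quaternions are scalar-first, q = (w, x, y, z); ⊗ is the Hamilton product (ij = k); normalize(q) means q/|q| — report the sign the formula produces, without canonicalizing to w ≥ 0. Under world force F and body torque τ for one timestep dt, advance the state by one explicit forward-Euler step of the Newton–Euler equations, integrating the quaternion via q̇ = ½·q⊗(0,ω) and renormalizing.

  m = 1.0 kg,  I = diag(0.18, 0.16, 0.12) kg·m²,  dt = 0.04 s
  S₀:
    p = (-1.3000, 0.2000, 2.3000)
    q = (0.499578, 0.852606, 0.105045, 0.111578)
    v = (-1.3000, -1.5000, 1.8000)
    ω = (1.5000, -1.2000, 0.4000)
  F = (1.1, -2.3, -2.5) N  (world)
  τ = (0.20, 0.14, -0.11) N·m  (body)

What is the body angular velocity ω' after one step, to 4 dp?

ω' = (1.5402, -1.1740, 0.3513)

angular accel α = (1.0044, 0.6500, -1.2167)
new body rate ω' = (1.5402, -1.1740, 0.3513)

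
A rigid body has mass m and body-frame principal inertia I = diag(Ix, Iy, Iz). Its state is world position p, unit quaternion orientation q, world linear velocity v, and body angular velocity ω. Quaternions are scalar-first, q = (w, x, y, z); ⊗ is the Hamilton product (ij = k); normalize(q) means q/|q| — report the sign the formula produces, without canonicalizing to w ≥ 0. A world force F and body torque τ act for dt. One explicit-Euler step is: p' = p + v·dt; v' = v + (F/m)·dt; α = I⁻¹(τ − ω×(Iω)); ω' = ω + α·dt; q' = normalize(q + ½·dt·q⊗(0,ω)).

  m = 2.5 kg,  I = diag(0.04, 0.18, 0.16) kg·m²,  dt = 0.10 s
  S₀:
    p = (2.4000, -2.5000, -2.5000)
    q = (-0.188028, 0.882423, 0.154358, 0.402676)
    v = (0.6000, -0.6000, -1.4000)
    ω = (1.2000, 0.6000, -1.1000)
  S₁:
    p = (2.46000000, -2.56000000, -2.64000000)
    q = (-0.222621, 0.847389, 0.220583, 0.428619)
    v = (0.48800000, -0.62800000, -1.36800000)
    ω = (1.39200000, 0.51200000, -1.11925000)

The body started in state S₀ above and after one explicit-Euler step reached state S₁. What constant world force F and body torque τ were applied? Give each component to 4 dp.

v₁ − v₀ = (-0.11200000, -0.02800000, 0.03200000)
F = m·Δv/dt = (-2.8000, -0.7000, 0.8000)
rate change Δω = (0.19200000, -0.08800000, -0.01925000)
ω₀×(Iω₀) = (0.0132, 0.1584, 0.1008)
applied torque τ = (0.0900, 0.0000, 0.0700)

F = (-2.8000, -0.7000, 0.8000)
τ = (0.0900, 0.0000, 0.0700)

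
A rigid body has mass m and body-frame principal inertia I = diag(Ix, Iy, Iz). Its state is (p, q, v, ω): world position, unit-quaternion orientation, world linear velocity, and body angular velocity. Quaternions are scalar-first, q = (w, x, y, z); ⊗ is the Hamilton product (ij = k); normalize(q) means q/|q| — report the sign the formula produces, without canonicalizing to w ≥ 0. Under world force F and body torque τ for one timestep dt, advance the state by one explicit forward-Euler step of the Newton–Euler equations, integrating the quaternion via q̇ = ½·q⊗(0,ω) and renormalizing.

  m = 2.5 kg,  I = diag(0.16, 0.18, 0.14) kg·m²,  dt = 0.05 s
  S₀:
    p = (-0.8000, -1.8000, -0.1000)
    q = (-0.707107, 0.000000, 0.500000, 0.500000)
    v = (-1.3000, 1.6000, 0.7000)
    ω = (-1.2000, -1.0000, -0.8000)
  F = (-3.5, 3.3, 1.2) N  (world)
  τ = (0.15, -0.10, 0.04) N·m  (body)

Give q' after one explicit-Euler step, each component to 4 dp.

2q̇ = q⊗(0,ω) = (0.9000000, 0.9485284, 0.1071070, 1.1656856)
q' = normalize(q + ½dt·q⊗(0,ω)) = (-0.6839, 0.0237, 0.5022, 0.5286)

q' = (-0.6839, 0.0237, 0.5022, 0.5286)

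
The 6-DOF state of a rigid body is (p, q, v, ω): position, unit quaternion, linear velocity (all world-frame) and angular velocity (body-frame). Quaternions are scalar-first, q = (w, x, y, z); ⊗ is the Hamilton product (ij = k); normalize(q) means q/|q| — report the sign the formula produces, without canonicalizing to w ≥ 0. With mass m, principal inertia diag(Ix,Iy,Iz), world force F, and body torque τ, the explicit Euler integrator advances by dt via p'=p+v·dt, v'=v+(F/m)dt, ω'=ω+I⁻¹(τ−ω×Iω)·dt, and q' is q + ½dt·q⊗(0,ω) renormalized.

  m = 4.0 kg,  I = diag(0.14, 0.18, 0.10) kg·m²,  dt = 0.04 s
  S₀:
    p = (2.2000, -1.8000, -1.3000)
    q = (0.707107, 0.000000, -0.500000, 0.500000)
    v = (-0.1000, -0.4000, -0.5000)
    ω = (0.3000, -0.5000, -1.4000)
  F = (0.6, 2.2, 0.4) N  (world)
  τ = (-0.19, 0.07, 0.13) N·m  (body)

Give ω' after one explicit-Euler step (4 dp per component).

gyro term ω×Iω = (-0.0560, -0.0168, -0.0060)
α = I⁻¹(τ − ω×Iω) = (-0.9571, 0.4822, 1.3600)
ω' = ω + α·dt = (0.2617, -0.4807, -1.3456)

ω' = (0.2617, -0.4807, -1.3456)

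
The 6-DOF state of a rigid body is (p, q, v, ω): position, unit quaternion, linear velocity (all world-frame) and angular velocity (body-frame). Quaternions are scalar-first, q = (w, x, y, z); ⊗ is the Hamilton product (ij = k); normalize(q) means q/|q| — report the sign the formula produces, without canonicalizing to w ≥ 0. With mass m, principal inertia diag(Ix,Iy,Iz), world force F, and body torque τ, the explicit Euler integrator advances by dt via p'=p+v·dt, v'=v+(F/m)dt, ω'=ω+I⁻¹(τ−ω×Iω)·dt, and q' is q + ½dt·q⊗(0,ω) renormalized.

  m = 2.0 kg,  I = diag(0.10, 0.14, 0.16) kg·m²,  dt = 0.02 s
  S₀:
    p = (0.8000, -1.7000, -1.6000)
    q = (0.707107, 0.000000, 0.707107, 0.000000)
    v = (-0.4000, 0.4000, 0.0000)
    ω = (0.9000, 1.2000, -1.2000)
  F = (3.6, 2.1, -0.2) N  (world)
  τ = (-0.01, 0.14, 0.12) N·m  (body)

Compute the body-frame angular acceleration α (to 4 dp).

gyro term ω×Iω = (-0.0288, 0.0648, 0.0432)
angular accel α = (0.1880, 0.5371, 0.4800)

α = (0.1880, 0.5371, 0.4800)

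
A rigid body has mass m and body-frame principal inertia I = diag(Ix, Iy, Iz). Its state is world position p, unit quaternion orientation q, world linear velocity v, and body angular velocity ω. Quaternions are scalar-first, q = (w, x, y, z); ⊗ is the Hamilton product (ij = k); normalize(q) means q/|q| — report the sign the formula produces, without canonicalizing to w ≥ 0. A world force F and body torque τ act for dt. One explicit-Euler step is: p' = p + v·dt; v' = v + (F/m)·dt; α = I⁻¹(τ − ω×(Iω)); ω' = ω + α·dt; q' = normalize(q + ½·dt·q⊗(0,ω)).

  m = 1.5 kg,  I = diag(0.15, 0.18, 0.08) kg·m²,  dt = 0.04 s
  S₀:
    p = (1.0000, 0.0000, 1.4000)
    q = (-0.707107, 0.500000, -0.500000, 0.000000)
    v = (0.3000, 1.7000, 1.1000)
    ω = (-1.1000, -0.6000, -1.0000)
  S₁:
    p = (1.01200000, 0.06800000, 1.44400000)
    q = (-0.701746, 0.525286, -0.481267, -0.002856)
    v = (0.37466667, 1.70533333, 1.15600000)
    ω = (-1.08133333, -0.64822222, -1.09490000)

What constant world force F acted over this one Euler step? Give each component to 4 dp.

F = (2.8000, 0.2000, 2.1000)

Δv = v₁−v₀ = (0.07466667, 0.00533333, 0.05600000)
m·(v₁−v₀)/dt = (2.8000, 0.2000, 2.1000)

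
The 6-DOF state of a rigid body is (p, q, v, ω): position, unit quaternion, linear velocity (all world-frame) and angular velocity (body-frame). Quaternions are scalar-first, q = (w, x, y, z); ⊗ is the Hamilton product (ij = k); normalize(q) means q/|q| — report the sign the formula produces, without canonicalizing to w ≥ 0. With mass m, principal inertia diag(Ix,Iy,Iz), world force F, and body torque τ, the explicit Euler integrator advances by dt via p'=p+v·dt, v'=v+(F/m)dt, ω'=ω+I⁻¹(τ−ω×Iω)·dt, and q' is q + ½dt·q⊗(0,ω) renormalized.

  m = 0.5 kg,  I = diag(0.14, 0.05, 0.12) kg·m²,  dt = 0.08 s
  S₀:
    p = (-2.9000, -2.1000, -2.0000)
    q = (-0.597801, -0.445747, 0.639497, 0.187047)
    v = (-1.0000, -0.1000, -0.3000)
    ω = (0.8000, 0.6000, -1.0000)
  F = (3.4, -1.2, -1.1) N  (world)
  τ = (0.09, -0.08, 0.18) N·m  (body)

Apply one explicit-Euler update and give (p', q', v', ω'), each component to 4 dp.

precession coupling ω×(Iω) = (-0.0420, -0.0160, -0.0432)
α = I⁻¹(τ − ω×Iω) = (0.9429, -1.2800, 1.8600)
ω + α·dt = (0.8754, 0.4976, -0.8512)
2q̇ = q⊗(0,ω) = (0.1599464, -1.2299660, -0.6547900, -0.1812448)
updated quaternion q' = (-0.5905, -0.4942, 0.6123, 0.1795)
linear accel F/m = (6.8000, -2.4000, -2.2000)
new position p' = (-2.9800, -2.1080, -2.0240)
v + (F/m)dt = (-0.4560, -0.2920, -0.4760)

p' = (-2.9800, -2.1080, -2.0240)
q' = (-0.5905, -0.4942, 0.6123, 0.1795)
v' = (-0.4560, -0.2920, -0.4760)
ω' = (0.8754, 0.4976, -0.8512)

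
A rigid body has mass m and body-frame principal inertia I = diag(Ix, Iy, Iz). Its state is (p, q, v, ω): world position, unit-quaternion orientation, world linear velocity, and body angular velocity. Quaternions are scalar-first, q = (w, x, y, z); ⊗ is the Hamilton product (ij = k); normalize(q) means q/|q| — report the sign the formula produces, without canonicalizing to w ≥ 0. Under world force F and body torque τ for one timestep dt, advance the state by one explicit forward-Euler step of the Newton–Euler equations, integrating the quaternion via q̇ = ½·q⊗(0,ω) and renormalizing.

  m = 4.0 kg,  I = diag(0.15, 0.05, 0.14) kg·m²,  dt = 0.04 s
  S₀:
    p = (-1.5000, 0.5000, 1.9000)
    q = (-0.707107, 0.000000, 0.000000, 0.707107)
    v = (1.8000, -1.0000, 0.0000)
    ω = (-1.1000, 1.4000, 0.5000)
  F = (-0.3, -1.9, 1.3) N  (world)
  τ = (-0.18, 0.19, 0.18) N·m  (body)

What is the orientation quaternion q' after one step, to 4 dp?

2q̇ = q⊗(0,ω) = (-0.3535535, -0.2121321, -1.7677675, -0.3535535)
updated quaternion q' = (-0.7137, -0.0042, -0.0353, 0.6996)

q' = (-0.7137, -0.0042, -0.0353, 0.6996)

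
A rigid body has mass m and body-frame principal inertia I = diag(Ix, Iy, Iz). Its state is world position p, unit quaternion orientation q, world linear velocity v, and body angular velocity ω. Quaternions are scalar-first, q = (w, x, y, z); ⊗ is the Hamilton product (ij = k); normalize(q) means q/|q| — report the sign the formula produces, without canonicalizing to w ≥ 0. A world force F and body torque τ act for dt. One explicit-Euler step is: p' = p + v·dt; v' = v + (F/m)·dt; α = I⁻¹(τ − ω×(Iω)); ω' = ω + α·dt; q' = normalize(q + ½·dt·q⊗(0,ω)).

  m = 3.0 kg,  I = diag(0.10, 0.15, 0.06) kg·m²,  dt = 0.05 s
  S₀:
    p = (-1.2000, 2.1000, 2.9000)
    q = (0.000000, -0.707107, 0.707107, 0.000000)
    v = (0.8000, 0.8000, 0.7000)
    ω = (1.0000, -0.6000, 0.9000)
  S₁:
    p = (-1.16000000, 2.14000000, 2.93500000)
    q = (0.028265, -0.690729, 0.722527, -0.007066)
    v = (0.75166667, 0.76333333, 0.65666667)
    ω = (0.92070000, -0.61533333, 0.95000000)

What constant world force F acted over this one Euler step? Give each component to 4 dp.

Δv = v₁−v₀ = (-0.04833333, -0.03666667, -0.04333333)
applied force F = (-2.9000, -2.2000, -2.6000)

F = (-2.9000, -2.2000, -2.6000)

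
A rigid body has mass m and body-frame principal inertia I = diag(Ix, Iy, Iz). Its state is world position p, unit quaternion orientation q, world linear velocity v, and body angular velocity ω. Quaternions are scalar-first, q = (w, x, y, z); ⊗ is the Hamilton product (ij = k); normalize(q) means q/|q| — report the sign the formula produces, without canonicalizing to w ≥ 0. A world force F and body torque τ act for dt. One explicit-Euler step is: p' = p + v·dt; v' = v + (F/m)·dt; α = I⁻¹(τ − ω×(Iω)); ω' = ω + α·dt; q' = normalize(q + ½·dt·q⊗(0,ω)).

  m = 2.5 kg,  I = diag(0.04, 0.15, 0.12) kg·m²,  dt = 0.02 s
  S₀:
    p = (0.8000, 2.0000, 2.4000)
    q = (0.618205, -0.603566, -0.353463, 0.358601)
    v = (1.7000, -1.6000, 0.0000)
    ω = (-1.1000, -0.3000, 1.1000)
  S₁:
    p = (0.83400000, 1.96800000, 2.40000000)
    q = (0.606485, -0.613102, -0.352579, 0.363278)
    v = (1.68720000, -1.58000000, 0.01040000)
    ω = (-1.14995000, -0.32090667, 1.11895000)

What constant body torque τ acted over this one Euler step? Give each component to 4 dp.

rate change Δω = (-0.04995000, -0.02090667, 0.01895000)
gyro term ω₀×Iω₀ = (0.0099, 0.0968, 0.0363)
τ = I·(Δω/dt) + ω₀×(Iω₀) = (-0.0900, -0.0600, 0.1500)

τ = (-0.0900, -0.0600, 0.1500)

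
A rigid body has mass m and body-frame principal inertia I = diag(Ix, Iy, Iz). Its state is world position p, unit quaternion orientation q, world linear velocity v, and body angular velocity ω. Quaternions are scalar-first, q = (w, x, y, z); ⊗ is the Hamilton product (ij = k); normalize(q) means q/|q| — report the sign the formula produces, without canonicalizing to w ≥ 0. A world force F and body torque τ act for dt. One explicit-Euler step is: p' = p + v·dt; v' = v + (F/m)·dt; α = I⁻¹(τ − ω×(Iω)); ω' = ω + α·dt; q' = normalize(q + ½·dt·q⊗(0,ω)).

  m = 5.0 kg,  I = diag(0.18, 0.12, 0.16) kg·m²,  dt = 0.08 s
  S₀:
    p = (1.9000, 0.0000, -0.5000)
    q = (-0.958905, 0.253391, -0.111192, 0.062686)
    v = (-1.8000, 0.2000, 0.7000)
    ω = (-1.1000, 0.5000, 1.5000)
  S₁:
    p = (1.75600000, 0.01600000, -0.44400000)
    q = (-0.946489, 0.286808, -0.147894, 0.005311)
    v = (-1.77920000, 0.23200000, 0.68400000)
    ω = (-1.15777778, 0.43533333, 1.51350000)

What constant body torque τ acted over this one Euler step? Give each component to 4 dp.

Δω = ω₁−ω₀ = (-0.05777778, -0.06466667, 0.01350000)
I·α + gyro = (-0.1000, -0.1300, 0.0600)

τ = (-0.1000, -0.1300, 0.0600)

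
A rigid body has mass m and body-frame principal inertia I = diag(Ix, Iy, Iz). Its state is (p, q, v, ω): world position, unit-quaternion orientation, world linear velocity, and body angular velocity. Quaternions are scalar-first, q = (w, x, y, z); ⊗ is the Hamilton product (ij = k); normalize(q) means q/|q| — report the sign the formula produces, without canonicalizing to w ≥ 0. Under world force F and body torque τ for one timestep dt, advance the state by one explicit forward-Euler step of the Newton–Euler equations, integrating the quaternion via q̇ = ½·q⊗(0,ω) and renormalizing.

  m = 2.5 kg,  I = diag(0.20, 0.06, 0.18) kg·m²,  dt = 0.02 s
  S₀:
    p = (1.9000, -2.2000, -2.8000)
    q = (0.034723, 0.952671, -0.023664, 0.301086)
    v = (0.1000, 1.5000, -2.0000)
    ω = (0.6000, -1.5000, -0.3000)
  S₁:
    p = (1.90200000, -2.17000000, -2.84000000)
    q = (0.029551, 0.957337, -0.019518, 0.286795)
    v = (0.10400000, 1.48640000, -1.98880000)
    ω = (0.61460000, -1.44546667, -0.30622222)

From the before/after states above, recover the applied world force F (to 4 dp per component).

v₁ − v₀ = (0.00400000, -0.01360000, 0.01120000)
applied force F = (0.5000, -1.7000, 1.4000)

F = (0.5000, -1.7000, 1.4000)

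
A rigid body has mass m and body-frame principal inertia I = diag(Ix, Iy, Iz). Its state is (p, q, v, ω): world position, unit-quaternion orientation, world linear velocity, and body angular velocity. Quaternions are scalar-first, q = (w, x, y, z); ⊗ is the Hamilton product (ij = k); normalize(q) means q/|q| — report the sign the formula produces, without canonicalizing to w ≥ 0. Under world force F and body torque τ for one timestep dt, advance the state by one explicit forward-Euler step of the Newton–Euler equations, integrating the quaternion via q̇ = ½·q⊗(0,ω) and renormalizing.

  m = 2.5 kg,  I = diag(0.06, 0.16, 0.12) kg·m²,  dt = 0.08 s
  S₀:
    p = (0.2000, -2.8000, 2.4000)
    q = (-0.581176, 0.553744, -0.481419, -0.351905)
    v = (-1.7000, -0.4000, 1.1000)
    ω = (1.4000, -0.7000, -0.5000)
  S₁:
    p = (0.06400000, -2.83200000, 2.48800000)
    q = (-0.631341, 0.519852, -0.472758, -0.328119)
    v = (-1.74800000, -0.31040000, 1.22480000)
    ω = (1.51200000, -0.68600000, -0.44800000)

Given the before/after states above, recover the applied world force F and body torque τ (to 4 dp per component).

F = (-1.5000, 2.8000, 3.9000)
τ = (0.0700, 0.0700, -0.0200)

Δω = ω₁−ω₀ = (0.11200000, 0.01400000, 0.05200000)
gyro term ω₀×Iω₀ = (-0.0140, 0.0420, -0.0980)
I·α + gyro = (0.0700, 0.0700, -0.0200)
Δv = v₁−v₀ = (-0.04800000, 0.08960000, 0.12480000)
applied force F = (-1.5000, 2.8000, 3.9000)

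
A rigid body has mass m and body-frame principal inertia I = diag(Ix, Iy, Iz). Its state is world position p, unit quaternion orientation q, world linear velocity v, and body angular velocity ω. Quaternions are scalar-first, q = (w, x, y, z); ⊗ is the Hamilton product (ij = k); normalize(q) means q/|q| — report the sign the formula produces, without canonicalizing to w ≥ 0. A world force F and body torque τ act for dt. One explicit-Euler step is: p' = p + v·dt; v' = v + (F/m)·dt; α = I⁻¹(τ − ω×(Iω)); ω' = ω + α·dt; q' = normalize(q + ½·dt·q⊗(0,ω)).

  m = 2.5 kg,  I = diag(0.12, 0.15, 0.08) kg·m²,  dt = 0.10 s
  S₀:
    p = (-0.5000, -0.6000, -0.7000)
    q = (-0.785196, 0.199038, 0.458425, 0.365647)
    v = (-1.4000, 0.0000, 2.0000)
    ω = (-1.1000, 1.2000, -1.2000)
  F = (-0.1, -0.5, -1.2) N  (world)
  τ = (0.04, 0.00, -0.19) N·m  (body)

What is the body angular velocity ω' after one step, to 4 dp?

angular accel α = (-0.5067, -0.3520, -1.8800)
new body rate ω' = (-1.1507, 1.1648, -1.3880)

ω' = (-1.1507, 1.1648, -1.3880)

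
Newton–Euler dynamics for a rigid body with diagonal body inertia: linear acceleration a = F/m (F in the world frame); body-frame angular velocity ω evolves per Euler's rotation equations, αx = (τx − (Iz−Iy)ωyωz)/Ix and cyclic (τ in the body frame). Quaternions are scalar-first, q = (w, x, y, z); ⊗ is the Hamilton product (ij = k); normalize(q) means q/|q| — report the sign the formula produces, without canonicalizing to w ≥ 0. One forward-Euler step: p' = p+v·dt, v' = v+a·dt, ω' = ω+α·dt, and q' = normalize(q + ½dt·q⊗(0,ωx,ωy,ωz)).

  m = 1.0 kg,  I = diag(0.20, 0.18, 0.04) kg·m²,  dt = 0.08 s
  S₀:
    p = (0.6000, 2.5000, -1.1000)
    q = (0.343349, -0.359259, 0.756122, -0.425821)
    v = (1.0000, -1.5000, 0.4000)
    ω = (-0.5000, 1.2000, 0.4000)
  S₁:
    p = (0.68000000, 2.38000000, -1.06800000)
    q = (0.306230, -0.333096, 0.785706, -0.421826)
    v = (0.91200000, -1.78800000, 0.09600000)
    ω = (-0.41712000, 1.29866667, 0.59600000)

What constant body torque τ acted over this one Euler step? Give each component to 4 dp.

τ = (0.1400, 0.1900, 0.1100)

Δω = ω₁−ω₀ = (0.08288000, 0.09866667, 0.19600000)
gyro term ω₀×Iω₀ = (-0.0672, -0.0320, 0.0120)
τ = I·(Δω/dt) + ω₀×(Iω₀) = (0.1400, 0.1900, 0.1100)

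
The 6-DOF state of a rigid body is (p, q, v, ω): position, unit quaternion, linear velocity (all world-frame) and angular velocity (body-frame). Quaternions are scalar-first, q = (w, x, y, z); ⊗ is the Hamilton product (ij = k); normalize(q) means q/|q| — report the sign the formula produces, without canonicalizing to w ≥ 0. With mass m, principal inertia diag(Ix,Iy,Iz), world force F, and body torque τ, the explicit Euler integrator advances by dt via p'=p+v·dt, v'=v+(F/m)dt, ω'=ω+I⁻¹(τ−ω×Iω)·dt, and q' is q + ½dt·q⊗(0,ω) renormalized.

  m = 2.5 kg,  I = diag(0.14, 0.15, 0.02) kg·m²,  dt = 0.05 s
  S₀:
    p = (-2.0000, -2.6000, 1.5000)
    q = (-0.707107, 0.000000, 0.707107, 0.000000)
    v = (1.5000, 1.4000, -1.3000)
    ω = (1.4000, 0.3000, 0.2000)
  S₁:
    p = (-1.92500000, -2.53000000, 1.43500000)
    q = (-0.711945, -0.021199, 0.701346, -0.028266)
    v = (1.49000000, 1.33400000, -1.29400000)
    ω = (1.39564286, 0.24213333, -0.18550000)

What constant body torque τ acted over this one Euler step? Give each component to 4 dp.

τ = (-0.0200, -0.1400, -0.1500)

rate change Δω = (-0.00435714, -0.05786667, -0.38550000)
ω₀×(Iω₀) = (-0.0078, 0.0336, 0.0042)
applied torque τ = (-0.0200, -0.1400, -0.1500)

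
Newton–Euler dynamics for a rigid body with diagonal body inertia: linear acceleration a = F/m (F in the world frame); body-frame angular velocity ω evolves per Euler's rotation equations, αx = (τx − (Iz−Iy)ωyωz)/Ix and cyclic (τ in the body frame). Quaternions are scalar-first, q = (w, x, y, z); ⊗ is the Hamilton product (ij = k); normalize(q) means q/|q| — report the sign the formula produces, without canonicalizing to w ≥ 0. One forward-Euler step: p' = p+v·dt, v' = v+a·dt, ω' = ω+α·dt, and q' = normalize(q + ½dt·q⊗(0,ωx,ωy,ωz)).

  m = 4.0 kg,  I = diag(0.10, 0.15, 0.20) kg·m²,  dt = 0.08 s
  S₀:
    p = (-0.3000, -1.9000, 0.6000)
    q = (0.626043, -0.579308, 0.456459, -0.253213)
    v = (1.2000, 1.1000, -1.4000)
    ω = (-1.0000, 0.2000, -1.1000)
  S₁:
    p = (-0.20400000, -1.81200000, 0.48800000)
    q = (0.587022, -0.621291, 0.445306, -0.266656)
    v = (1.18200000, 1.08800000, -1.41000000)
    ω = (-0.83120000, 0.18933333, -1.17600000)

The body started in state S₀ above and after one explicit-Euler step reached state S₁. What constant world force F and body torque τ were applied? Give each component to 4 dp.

F = (-0.9000, -0.6000, -0.5000)
τ = (0.2000, -0.1300, -0.2000)

Δω = ω₁−ω₀ = (0.16880000, -0.01066667, -0.07600000)
τ = I·(Δω/dt) + ω₀×(Iω₀) = (0.2000, -0.1300, -0.2000)
Δv = v₁−v₀ = (-0.01800000, -0.01200000, -0.01000000)
m·(v₁−v₀)/dt = (-0.9000, -0.6000, -0.5000)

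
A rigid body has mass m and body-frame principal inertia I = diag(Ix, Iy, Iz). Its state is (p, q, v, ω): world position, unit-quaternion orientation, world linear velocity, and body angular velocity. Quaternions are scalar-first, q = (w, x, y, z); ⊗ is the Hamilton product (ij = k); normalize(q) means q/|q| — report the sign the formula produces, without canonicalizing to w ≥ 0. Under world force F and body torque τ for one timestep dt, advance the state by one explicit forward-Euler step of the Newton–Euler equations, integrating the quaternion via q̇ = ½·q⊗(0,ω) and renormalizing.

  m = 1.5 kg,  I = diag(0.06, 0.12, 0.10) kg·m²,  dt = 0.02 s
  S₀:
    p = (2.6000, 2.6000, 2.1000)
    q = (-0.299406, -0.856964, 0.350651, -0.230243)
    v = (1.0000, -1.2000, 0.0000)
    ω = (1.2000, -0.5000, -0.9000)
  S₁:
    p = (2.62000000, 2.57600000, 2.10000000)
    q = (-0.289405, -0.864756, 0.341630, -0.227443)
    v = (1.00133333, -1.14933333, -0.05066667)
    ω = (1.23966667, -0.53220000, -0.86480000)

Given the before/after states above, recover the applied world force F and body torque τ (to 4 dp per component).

velocity change Δv = (0.00133333, 0.05066667, -0.05066667)
applied force F = (0.1000, 3.8000, -3.8000)
rate change Δω = (0.03966667, -0.03220000, 0.03520000)
I·α + gyro = (0.1100, -0.1500, 0.1400)

F = (0.1000, 3.8000, -3.8000)
τ = (0.1100, -0.1500, 0.1400)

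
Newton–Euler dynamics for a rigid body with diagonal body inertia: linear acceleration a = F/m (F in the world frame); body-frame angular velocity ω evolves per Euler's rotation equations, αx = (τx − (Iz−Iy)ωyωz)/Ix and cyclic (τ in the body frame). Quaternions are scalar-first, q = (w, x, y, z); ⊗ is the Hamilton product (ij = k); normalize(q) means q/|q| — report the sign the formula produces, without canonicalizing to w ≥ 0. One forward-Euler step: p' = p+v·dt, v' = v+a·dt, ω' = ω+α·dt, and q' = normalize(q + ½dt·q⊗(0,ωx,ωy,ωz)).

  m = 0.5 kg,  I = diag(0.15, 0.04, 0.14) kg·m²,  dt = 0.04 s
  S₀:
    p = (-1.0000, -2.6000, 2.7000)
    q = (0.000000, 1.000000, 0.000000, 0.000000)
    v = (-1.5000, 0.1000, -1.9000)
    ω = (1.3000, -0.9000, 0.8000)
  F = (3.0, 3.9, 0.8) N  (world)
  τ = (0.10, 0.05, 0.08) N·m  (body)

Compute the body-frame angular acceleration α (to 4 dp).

ω×(Iω) gyroscopic = (-0.0720, 0.0104, 0.1287)
α = I⁻¹(τ − ω×Iω) = (1.1467, 0.9900, -0.3479)

α = (1.1467, 0.9900, -0.3479)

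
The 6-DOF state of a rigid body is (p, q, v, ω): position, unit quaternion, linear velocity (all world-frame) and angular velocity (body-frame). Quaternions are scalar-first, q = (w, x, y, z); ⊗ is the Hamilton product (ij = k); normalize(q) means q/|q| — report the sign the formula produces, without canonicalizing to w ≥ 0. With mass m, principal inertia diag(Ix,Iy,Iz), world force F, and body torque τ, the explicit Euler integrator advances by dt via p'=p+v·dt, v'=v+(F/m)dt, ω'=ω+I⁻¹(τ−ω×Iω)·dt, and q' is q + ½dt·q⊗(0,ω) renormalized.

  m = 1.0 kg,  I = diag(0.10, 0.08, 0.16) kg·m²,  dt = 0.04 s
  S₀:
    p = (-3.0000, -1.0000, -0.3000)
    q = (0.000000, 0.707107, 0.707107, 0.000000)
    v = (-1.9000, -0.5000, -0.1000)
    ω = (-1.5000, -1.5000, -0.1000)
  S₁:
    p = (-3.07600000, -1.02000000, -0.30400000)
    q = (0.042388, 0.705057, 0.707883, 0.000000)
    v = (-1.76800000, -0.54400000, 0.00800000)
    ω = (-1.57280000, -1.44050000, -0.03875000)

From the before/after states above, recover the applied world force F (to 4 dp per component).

F = (3.3000, -1.1000, 2.7000)

v₁ − v₀ = (0.13200000, -0.04400000, 0.10800000)
applied force F = (3.3000, -1.1000, 2.7000)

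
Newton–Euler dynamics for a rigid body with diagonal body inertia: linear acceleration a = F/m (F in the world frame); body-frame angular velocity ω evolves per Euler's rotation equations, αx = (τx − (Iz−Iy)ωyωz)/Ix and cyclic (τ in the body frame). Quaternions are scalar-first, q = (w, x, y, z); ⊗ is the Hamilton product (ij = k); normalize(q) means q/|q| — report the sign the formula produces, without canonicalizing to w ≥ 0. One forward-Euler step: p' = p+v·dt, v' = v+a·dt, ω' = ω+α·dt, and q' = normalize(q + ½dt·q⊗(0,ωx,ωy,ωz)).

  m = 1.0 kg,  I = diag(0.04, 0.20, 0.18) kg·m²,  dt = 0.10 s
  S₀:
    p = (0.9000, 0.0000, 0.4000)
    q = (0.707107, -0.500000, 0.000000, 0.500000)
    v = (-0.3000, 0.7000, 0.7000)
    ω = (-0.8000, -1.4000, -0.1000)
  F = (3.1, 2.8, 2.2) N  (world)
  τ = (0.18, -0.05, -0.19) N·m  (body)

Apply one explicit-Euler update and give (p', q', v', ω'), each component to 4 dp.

gyro term ω×Iω = (-0.0028, -0.0112, 0.1792)
α = I⁻¹(τ − ω×Iω) = (4.5700, -0.1940, -2.0511)
new body rate ω' = (-0.3430, -1.4194, -0.3051)
q⊗(0,ω) = (-0.3500000, 0.1343144, -1.4399498, 0.6292893)
updated quaternion q' = (0.6874, -0.4917, -0.0718, 0.5297)
a = F/m = (3.1000, 2.8000, 2.2000)
p' = p + v·dt = (0.8700, 0.0700, 0.4700)
new velocity v' = (0.0100, 0.9800, 0.9200)

p' = (0.8700, 0.0700, 0.4700)
q' = (0.6874, -0.4917, -0.0718, 0.5297)
v' = (0.0100, 0.9800, 0.9200)
ω' = (-0.3430, -1.4194, -0.3051)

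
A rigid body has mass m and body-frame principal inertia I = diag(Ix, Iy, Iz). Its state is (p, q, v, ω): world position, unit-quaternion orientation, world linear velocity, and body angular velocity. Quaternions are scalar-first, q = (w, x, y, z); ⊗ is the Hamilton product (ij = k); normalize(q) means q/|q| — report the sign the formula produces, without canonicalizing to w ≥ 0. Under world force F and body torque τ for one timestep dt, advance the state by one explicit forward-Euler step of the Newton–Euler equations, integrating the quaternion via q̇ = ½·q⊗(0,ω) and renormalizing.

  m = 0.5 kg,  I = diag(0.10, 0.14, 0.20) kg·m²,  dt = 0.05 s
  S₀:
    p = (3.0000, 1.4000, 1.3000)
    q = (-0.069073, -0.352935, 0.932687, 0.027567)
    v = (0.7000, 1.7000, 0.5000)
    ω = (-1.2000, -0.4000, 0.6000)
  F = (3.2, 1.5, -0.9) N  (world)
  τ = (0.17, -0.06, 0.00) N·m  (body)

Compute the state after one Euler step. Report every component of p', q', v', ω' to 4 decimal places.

p' = (3.0350, 1.4850, 1.3250)
q' = (-0.0707, -0.3364, 0.9373, 0.0580)
v' = (1.0200, 1.8500, 0.4100)
ω' = (-1.1078, -0.4471, 0.5952)

a = (6.4000, 3.0000, -1.8000)
new position p' = (3.0350, 1.4850, 1.3250)
v' = v + a·dt = (1.0200, 1.8500, 0.4100)
precession coupling ω×(Iω) = (-0.0144, 0.0720, 0.0192)
angular accel α = (1.8440, -0.9429, -0.0960)
ω + α·dt = (-1.1078, -0.4471, 0.5952)
Hamilton product q⊗(0,ω) = (-0.0669874, 0.6535266, 0.2063098, 1.2189546)
updated quaternion q' = (-0.0707, -0.3364, 0.9373, 0.0580)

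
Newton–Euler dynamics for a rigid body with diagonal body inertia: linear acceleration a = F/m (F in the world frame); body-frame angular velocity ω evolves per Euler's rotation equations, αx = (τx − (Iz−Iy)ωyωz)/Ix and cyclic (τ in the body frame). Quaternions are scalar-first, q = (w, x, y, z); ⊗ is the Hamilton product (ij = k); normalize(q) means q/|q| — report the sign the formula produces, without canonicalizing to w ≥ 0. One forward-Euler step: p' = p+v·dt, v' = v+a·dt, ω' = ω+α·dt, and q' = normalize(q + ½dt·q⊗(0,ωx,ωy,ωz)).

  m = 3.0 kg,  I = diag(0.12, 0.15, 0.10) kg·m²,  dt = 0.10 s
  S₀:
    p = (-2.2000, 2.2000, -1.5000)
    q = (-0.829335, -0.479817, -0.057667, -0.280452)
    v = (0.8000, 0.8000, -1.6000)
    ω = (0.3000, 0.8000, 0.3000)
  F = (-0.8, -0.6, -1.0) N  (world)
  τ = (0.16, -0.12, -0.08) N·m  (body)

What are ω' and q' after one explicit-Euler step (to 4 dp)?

ω' = (0.4433, 0.7188, 0.2128)
q' = (-0.8148, -0.4814, -0.0878, -0.3109)

(τ − ω×Iω)/I = (1.4333, -0.8120, -0.8720)
ω + α·dt = (0.4433, 0.7188, 0.2128)
2q̇ = q⊗(0,ω) = (0.2742143, -0.0417390, -0.6036585, -0.6153540)
q' = normalize(q + ½dt·q⊗(0,ω)) = (-0.8148, -0.4814, -0.0878, -0.3109)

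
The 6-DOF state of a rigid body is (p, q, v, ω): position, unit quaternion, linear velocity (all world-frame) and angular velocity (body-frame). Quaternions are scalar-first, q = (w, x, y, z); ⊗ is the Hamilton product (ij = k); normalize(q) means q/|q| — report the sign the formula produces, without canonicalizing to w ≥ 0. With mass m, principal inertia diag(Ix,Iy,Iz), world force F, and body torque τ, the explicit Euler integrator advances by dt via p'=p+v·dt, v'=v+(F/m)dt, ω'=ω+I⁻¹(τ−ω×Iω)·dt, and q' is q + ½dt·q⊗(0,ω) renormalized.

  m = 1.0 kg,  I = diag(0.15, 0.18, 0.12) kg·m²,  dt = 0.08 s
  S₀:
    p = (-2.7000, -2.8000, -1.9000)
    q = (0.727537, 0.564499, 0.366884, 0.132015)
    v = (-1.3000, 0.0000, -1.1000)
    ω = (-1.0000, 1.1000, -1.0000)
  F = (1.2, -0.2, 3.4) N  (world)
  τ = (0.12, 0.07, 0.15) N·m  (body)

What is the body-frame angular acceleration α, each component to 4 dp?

precession coupling ω×(Iω) = (0.0660, 0.0300, -0.0330)
α = I⁻¹(τ − ω×Iω) = (0.3600, 0.2222, 1.5250)

α = (0.3600, 0.2222, 1.5250)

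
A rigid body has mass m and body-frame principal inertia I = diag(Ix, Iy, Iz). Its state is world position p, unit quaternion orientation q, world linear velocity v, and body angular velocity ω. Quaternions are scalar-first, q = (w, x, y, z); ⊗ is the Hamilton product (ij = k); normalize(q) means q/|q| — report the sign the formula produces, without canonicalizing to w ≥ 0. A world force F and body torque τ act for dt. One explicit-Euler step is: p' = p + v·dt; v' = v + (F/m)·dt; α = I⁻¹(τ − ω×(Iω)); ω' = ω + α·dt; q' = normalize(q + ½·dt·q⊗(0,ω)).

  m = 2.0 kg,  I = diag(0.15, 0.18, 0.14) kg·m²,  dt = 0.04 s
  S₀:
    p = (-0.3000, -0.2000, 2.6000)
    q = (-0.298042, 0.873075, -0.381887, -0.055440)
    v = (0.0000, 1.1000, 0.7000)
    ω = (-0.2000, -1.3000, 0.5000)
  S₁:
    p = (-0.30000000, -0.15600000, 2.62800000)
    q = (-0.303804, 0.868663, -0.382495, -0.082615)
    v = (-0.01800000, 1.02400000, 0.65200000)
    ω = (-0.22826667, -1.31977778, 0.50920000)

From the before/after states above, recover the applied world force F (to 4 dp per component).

F = (-0.9000, -3.8000, -2.4000)

velocity change Δv = (-0.01800000, -0.07600000, -0.04800000)
applied force F = (-0.9000, -3.8000, -2.4000)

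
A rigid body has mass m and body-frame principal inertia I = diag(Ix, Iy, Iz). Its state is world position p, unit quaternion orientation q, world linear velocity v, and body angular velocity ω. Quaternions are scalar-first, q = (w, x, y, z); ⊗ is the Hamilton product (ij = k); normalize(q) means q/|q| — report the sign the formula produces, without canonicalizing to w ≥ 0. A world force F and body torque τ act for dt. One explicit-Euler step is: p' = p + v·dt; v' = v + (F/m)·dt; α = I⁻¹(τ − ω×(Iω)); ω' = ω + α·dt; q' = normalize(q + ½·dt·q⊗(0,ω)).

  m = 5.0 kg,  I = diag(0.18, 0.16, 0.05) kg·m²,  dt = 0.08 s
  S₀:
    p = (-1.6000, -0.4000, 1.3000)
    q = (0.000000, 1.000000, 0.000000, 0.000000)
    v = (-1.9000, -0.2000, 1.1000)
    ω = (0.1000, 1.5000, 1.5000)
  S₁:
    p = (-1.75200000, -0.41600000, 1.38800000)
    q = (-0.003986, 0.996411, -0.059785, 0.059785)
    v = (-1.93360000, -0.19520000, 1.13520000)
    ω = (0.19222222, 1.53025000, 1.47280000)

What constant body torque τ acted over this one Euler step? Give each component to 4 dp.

τ = (-0.0400, 0.0800, -0.0200)

ω₁ − ω₀ = (0.09222222, 0.03025000, -0.02720000)
precession coupling = (-0.2475, 0.0195, -0.0030)
applied torque τ = (-0.0400, 0.0800, -0.0200)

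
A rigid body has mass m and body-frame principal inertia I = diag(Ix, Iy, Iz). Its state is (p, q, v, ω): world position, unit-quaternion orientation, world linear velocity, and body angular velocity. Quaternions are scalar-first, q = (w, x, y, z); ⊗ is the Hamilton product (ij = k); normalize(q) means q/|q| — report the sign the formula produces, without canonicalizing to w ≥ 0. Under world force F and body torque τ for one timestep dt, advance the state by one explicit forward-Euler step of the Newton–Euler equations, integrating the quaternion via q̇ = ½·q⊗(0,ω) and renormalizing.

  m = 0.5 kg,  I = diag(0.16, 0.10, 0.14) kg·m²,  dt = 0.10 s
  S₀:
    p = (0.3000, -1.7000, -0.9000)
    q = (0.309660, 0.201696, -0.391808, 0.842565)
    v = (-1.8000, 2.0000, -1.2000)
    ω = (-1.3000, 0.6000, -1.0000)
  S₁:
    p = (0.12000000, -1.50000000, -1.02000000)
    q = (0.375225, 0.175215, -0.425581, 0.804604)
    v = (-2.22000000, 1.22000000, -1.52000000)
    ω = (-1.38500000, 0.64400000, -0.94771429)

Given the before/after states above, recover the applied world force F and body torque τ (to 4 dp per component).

F = (-2.1000, -3.9000, -1.6000)
τ = (-0.1600, 0.0700, 0.1200)

ω₁ − ω₀ = (-0.08500000, 0.04400000, 0.05228571)
applied torque τ = (-0.1600, 0.0700, 0.1200)
v₁ − v₀ = (-0.42000000, -0.78000000, -0.32000000)
applied force F = (-2.1000, -3.9000, -1.6000)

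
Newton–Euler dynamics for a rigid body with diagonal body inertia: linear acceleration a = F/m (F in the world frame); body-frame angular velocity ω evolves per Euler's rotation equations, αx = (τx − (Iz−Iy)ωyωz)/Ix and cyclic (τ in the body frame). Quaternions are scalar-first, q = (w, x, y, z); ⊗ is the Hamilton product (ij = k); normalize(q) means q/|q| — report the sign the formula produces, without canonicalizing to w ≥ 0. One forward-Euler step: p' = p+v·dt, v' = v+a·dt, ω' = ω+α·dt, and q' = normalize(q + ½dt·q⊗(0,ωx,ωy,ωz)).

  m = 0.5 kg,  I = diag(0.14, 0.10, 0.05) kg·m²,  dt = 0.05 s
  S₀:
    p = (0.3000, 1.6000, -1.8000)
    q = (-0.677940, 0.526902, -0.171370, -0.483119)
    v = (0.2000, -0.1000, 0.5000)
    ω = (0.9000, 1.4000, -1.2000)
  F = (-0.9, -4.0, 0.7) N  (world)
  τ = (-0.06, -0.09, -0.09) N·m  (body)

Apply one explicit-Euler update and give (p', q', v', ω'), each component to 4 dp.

(τ − ω×Iω)/I = (-1.0286, 0.0720, -0.7920)
ω + α·dt = (0.8486, 1.4036, -1.2396)
q⊗(0,ω) = (-0.8140366, 0.2718646, -0.7516407, 1.7054238)
q' = normalize(q + ½dt·q⊗(0,ω)) = (-0.6974, 0.5330, -0.1899, -0.4399)
a = (-1.8000, -8.0000, 1.4000)
p' = p + v·dt = (0.3100, 1.5950, -1.7750)
v' = v + a·dt = (0.1100, -0.5000, 0.5700)

p' = (0.3100, 1.5950, -1.7750)
q' = (-0.6974, 0.5330, -0.1899, -0.4399)
v' = (0.1100, -0.5000, 0.5700)
ω' = (0.8486, 1.4036, -1.2396)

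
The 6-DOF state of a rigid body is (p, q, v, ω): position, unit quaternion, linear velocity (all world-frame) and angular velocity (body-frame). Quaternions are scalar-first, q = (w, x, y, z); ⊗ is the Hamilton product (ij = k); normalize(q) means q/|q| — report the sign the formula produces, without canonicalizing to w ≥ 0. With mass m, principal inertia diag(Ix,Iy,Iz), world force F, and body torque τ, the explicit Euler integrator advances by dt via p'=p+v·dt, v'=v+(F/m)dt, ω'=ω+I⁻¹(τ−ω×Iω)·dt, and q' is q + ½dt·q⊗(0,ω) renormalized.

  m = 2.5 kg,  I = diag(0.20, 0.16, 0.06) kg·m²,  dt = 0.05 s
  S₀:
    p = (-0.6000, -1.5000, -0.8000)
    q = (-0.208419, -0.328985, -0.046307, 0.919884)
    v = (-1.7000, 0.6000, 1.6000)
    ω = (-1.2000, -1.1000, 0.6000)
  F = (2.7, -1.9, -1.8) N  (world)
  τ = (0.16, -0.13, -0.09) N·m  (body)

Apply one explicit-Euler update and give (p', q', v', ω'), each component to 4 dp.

p' = (-0.6850, -1.4700, -0.7200)
q' = (-0.2331, -0.2979, -0.0632, 0.9235)
v' = (-1.6460, 0.5620, 1.5640)
ω' = (-1.1765, -1.1091, 0.5690)

ω×(Iω) gyroscopic = (0.0660, -0.1008, -0.0528)
(τ − ω×Iω)/I = (0.4700, -0.1825, -0.6200)
ω + α·dt = (-1.1765, -1.1091, 0.5690)
Hamilton product q⊗(0,ω) = (-0.9976501, 1.2341910, -0.6772089, 0.1812637)
q + ½dt·q⊗(0,ω), renormalized = (-0.2331, -0.2979, -0.0632, 0.9235)
a = F/m = (1.0800, -0.7600, -0.7200)
new position p' = (-0.6850, -1.4700, -0.7200)
v' = v + a·dt = (-1.6460, 0.5620, 1.5640)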